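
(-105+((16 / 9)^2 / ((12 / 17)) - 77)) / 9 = -43138 / 2187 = -19.72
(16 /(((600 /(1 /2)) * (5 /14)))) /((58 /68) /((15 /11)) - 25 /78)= 3094 /25275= 0.12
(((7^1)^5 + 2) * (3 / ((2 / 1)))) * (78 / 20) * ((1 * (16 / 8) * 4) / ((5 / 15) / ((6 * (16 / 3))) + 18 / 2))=377597376 / 4325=87305.75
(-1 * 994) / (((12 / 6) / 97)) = -48209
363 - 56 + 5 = 312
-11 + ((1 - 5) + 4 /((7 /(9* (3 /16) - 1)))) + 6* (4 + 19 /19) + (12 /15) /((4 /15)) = 515 /28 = 18.39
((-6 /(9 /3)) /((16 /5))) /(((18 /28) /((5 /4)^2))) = -875 /576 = -1.52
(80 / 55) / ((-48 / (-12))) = 4 / 11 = 0.36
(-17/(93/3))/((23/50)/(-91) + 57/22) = -425425/2006041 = -0.21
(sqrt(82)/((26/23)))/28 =23 * sqrt(82)/728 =0.29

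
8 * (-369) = -2952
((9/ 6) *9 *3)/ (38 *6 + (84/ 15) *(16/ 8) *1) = 405/ 2392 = 0.17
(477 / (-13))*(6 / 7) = -2862 / 91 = -31.45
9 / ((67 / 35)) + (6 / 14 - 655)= -304789 / 469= -649.87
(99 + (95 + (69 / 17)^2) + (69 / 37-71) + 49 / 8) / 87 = 12614653 / 7442328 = 1.69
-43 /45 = -0.96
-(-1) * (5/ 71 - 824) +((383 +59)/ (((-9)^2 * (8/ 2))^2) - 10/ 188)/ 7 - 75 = -1102156641991/ 1226067192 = -898.94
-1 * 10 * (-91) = 910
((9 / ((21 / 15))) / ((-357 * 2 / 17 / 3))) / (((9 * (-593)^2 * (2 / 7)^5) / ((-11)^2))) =-207515 / 22505536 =-0.01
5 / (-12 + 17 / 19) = -95 / 211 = -0.45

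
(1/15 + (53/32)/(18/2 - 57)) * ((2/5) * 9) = 741/6400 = 0.12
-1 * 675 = -675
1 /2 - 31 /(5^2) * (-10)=129 /10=12.90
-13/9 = -1.44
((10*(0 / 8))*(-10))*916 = 0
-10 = -10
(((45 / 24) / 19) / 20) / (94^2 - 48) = 3 / 5343104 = 0.00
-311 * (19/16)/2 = -5909/32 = -184.66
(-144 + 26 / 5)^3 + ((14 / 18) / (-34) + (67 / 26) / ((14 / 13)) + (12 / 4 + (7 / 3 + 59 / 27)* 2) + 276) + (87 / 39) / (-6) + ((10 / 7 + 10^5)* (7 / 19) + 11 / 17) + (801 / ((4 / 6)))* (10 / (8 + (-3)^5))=-49178947390173187 / 18649858500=-2636960.89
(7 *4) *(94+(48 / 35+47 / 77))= 147812 / 55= 2687.49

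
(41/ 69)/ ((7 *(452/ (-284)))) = -2911/ 54579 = -0.05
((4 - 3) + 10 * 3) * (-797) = -24707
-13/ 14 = -0.93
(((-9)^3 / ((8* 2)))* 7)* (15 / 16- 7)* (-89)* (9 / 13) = -396487791 / 3328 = -119136.96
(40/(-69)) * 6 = -80/23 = -3.48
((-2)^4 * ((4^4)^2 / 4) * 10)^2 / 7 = 6871947673600 / 7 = 981706810514.29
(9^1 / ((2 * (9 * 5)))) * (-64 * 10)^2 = 40960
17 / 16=1.06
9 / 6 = 3 / 2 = 1.50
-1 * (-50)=50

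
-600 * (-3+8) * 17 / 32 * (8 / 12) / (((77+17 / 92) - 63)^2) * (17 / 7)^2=-103959080 / 3337929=-31.14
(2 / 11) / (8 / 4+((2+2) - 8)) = -1 / 11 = -0.09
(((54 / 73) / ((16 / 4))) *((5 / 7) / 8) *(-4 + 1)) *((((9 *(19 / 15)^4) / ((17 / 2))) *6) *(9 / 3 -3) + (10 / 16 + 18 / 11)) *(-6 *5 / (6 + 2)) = 1208925 / 2877952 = 0.42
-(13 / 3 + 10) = -43 / 3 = -14.33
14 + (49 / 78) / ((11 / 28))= 6692 / 429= 15.60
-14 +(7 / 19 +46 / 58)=-7074 / 551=-12.84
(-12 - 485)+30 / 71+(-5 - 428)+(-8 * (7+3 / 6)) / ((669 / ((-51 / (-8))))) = -29454105 / 31666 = -930.15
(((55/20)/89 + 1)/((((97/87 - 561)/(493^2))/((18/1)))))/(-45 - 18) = 7760311521/60692660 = 127.86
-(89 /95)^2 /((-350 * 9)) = 7921 /28428750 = 0.00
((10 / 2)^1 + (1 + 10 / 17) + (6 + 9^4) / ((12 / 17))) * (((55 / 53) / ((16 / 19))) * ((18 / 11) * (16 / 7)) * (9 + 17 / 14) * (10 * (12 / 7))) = 2322065438550 / 309043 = 7513729.28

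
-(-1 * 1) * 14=14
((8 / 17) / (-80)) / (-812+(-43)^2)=-1 / 176290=-0.00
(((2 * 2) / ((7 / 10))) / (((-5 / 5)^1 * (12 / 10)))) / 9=-100 / 189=-0.53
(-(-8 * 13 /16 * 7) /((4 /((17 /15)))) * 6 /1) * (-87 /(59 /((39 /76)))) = -5248971 /89680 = -58.53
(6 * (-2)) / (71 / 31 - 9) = 93 / 52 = 1.79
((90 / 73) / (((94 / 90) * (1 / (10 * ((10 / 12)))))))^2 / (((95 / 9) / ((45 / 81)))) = 1139062500 / 223663459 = 5.09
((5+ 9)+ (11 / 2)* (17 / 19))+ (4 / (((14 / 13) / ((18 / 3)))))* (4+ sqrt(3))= 156* sqrt(3) / 7+ 28745 / 266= 146.66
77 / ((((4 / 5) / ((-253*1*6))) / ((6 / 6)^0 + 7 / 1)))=-1168860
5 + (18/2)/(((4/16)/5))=185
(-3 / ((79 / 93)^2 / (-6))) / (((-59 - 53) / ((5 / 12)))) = -129735 / 1397984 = -0.09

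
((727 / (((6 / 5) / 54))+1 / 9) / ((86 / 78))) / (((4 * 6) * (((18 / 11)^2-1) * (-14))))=-115786957 / 2199708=-52.64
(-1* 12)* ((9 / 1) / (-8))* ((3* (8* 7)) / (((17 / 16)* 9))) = 4032 / 17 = 237.18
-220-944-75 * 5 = -1539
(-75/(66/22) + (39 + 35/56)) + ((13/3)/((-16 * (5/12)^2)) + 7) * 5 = 1673/40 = 41.82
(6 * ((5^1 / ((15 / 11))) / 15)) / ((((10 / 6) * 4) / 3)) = 33 / 50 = 0.66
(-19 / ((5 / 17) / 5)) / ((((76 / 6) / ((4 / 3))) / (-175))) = 5950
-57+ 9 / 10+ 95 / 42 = -5653 / 105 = -53.84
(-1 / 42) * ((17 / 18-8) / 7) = 127 / 5292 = 0.02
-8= -8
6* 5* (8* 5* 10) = 12000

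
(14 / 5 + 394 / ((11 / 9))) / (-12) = -4471 / 165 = -27.10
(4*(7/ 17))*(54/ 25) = 3.56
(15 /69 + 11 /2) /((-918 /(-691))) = 181733 /42228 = 4.30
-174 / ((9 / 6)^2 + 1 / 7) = -4872 / 67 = -72.72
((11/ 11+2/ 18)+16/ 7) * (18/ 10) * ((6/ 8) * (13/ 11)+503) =2372297/ 770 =3080.91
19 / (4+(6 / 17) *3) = 323 / 86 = 3.76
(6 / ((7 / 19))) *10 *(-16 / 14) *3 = -27360 / 49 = -558.37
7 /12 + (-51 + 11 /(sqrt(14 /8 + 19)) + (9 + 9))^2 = 1091033 /996- 1452*sqrt(83) /83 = 936.04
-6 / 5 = -1.20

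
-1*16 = -16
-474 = -474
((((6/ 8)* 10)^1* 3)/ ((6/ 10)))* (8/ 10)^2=24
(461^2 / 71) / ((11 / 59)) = 12538739 / 781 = 16054.72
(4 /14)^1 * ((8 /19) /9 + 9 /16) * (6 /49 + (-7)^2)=4012469 /469224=8.55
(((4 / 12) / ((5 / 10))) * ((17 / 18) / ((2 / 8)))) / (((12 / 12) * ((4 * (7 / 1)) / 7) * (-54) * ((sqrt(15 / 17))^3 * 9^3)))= -289 * sqrt(255) / 239148450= -0.00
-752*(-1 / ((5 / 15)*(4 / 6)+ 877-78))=6768 / 7193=0.94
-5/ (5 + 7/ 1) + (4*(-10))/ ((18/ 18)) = -485/ 12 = -40.42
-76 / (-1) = 76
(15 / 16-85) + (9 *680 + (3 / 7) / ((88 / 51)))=7436581 / 1232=6036.19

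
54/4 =27/2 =13.50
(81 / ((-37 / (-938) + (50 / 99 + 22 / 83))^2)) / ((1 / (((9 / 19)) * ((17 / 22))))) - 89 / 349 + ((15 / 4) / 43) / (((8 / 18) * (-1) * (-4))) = 31994705853548897794489 / 710483345952167687488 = 45.03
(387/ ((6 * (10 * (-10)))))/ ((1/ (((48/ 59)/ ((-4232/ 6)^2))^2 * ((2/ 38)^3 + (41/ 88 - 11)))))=119586391281/ 6581580199869034972480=0.00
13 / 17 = 0.76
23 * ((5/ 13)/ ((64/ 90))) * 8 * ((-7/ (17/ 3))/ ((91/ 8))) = -31050/ 2873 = -10.81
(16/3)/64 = 1/12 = 0.08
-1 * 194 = -194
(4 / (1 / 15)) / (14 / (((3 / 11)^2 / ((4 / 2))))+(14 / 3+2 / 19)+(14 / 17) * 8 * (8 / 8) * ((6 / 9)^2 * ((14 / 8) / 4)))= 2907 / 18532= 0.16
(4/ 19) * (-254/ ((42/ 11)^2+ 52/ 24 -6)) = -737616/ 148219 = -4.98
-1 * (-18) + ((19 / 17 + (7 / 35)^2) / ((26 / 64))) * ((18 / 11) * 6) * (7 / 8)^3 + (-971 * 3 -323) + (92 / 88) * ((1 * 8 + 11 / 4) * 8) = -188970622 / 60775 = -3109.35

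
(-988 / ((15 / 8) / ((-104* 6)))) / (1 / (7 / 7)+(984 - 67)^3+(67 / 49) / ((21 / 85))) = 130131456 / 305175761885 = 0.00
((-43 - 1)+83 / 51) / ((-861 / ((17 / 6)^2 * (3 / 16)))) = 36737 / 495936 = 0.07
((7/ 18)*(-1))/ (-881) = 7/ 15858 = 0.00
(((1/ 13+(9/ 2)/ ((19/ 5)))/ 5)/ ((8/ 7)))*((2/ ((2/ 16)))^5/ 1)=285802496/ 1235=231419.03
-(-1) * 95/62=95/62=1.53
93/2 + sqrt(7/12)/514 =sqrt(21)/3084 + 93/2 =46.50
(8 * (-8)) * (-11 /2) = 352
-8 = -8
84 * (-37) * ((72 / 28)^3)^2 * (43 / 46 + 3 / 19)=-7210931610240 / 7344659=-981792.57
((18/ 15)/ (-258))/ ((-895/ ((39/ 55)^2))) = 1521/ 582085625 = 0.00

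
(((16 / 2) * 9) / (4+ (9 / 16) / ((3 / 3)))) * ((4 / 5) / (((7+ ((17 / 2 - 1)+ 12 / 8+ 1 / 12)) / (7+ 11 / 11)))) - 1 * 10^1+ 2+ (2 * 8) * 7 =7768648 / 70445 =110.28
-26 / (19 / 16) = -416 / 19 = -21.89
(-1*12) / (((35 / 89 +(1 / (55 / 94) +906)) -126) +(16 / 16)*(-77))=-4895 / 287623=-0.02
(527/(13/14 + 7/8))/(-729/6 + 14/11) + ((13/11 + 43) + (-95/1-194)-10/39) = -28365358121/114605205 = -247.50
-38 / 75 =-0.51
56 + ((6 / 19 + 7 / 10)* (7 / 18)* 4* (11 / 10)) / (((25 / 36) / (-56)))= -999432 / 11875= -84.16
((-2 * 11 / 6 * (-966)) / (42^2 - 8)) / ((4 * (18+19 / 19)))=1771 / 66728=0.03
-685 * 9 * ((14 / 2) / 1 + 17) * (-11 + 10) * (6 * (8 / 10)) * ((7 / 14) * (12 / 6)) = 710208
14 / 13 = 1.08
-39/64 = -0.61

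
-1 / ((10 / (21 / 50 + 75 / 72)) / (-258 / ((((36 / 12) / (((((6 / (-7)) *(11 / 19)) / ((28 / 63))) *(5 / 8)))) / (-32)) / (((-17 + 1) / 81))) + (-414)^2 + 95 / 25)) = -300547374677 / 11970000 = -25108.39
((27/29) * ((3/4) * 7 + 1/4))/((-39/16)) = -792/377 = -2.10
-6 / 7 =-0.86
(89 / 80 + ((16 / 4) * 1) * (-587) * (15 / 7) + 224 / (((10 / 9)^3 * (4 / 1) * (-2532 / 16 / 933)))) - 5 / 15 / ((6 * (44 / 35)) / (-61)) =-5268.31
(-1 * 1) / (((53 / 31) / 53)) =-31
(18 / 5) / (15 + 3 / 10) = 4 / 17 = 0.24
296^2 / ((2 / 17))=744736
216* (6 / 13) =1296 / 13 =99.69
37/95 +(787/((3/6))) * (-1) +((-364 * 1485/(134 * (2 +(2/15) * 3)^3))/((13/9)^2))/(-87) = -120709957359/76787360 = -1572.00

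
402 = 402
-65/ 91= -5/ 7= -0.71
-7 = -7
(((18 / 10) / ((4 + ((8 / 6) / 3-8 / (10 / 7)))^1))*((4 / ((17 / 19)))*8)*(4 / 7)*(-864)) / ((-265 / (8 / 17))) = -340402176 / 6969235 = -48.84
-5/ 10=-1/ 2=-0.50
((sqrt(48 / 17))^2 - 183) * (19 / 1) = -58197 / 17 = -3423.35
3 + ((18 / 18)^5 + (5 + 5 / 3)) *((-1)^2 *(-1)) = -14 / 3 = -4.67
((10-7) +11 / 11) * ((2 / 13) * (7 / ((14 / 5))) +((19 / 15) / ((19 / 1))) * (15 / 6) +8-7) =242 / 39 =6.21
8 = 8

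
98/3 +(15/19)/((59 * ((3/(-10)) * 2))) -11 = 72790/3363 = 21.64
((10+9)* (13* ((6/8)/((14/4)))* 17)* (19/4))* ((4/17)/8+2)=971451/112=8673.67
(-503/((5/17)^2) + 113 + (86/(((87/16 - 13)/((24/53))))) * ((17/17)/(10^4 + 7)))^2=83678917608216700380344484/2574010396788675625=32509160.69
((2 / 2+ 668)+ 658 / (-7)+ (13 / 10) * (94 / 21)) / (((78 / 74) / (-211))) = -476117702 / 4095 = -116268.06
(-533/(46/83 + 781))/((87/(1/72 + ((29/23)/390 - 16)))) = 836358713/6675576120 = 0.13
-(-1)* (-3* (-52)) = 156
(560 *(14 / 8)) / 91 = 140 / 13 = 10.77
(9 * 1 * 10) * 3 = 270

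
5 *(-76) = -380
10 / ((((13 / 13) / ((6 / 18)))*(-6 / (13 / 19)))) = -65 / 171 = -0.38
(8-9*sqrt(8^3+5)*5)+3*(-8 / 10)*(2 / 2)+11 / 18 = 559 / 90-45*sqrt(517) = -1016.98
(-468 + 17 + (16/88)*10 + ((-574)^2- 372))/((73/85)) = 307292255/803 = 382680.27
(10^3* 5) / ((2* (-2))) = -1250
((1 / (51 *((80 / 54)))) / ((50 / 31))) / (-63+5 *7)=-279 / 952000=-0.00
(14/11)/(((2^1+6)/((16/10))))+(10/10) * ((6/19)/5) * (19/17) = 304/935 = 0.33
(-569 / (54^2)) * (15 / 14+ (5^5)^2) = -77792977285 / 40824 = -1905569.70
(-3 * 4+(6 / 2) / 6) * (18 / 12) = -17.25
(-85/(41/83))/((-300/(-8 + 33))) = 7055/492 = 14.34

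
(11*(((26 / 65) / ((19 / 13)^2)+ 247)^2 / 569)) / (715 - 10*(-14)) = 2189773805219 / 1585012872375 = 1.38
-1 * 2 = -2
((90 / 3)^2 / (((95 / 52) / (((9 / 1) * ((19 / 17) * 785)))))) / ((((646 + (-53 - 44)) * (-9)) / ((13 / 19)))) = -10613200 / 19703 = -538.66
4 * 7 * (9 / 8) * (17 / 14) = 153 / 4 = 38.25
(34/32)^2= 1.13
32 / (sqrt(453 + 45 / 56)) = 64* sqrt(355782) / 25413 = 1.50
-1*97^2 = -9409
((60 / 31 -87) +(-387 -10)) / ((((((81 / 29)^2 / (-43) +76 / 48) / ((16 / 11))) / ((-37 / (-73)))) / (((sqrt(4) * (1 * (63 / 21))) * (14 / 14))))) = -23034856624128 / 15144029945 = -1521.05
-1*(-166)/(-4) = -83/2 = -41.50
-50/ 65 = -10/ 13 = -0.77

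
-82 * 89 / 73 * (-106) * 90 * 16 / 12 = 92830560 / 73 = 1271651.51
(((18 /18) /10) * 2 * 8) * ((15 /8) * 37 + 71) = 1123 /5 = 224.60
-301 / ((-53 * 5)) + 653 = 173346 / 265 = 654.14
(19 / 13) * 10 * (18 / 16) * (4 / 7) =855 / 91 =9.40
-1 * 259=-259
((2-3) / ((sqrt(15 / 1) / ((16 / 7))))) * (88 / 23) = -1408 * sqrt(15) / 2415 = -2.26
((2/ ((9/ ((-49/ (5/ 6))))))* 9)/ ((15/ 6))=-1176/ 25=-47.04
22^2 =484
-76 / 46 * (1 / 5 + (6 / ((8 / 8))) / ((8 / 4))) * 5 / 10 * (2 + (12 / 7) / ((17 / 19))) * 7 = -141664 / 1955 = -72.46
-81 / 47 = -1.72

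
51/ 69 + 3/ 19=392/ 437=0.90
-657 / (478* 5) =-657 / 2390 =-0.27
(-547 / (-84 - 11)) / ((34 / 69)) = 37743 / 3230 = 11.69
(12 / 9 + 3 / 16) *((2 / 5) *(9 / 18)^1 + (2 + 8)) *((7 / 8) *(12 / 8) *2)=26061 / 640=40.72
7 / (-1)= -7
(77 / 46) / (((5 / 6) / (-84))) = -19404 / 115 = -168.73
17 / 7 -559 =-3896 / 7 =-556.57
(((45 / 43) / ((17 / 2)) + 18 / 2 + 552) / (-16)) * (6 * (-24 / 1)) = 3691629 / 731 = 5050.11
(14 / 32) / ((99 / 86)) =301 / 792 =0.38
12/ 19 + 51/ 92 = 2073/ 1748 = 1.19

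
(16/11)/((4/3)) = 12/11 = 1.09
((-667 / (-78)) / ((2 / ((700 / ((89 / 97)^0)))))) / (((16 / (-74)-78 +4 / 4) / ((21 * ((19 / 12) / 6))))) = -574403725 / 2674152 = -214.80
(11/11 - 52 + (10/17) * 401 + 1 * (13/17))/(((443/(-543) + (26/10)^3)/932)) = 49911745500/4834783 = 10323.47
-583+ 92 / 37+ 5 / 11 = -236084 / 407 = -580.06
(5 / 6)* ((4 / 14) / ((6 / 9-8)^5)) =-405 / 36075424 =-0.00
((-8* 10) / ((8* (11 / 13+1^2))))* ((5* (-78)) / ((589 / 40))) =84500 / 589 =143.46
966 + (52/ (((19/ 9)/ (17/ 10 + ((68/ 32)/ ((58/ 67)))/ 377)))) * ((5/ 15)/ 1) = 16483791/ 16820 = 980.01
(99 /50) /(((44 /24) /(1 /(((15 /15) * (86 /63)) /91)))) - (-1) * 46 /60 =234659 /3225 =72.76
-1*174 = -174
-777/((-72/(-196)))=-12691/6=-2115.17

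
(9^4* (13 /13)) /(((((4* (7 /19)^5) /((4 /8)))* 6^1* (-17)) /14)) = -5415228513 /326536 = -16583.86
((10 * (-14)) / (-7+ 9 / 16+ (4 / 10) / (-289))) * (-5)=-16184000 / 148867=-108.71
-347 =-347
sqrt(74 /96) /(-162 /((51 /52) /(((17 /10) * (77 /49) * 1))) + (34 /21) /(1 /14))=-35 * sqrt(111) /175808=-0.00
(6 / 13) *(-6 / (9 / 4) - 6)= -4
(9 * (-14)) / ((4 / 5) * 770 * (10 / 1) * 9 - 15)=-0.00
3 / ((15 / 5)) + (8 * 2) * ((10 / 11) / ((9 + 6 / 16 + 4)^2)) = 136179 / 125939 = 1.08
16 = 16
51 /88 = 0.58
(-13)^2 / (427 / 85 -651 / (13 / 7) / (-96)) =5975840 / 306747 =19.48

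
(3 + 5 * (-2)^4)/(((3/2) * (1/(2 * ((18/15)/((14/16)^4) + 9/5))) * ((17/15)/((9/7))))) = 138000780/285719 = 482.99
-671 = -671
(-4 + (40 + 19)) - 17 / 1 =38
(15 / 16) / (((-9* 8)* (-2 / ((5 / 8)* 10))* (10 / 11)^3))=1331 / 24576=0.05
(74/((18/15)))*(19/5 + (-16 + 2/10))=-740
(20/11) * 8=14.55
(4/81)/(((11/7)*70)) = 2/4455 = 0.00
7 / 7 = 1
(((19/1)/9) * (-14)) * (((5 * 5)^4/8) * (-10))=259765625/18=14431423.61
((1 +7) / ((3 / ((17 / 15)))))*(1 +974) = 8840 / 3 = 2946.67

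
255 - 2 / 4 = 509 / 2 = 254.50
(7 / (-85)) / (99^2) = -0.00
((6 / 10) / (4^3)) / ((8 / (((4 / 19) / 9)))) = 1 / 36480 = 0.00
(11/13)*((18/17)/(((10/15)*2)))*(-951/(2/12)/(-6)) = 639.02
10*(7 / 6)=35 / 3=11.67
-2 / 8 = -1 / 4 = -0.25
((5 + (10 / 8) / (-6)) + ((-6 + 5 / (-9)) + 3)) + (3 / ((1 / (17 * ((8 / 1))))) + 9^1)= 30113 / 72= 418.24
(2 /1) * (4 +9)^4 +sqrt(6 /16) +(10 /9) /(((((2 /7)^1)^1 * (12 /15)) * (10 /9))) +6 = sqrt(6) /4 +457059 /8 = 57132.99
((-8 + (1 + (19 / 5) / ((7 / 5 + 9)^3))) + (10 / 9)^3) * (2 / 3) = -576568349 / 153754848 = -3.75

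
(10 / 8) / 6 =5 / 24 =0.21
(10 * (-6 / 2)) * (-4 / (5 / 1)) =24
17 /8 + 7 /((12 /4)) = 107 /24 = 4.46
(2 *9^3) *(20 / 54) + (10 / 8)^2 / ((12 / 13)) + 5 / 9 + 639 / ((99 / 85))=6911845 / 6336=1090.88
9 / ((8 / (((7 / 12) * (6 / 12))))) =21 / 64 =0.33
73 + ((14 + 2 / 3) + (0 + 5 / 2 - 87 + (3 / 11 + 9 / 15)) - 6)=-647 / 330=-1.96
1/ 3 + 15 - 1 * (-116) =394/ 3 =131.33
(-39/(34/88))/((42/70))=-2860/17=-168.24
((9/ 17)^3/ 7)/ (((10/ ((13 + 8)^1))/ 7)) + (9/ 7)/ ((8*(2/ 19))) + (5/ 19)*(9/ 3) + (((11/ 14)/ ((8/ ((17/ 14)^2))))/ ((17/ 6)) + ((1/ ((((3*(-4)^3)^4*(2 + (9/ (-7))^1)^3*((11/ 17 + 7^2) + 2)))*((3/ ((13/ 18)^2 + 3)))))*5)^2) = 72106463495984474862957599435532700006061/ 26915713307285464573598694930917621760000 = 2.68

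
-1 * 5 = -5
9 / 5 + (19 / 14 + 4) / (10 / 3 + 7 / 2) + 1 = 5143 / 1435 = 3.58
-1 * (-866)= 866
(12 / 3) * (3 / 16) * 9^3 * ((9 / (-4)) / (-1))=19683 / 16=1230.19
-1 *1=-1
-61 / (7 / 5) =-305 / 7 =-43.57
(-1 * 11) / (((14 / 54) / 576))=-171072 / 7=-24438.86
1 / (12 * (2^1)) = 1 / 24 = 0.04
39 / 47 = 0.83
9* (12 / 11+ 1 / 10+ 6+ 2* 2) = 11079 / 110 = 100.72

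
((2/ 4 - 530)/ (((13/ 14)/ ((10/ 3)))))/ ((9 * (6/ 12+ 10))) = -7060/ 351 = -20.11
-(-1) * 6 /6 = 1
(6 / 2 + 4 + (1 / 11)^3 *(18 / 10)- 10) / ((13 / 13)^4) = -19956 / 6655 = -3.00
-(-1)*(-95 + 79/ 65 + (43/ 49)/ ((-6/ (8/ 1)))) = -94.95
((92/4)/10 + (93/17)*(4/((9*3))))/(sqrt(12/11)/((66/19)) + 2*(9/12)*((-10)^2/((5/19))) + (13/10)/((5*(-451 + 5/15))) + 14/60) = 29300421203819480/5371574829038936841-2689482224000*sqrt(33)/5371574829038936841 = 0.01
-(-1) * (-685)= -685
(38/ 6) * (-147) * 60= -55860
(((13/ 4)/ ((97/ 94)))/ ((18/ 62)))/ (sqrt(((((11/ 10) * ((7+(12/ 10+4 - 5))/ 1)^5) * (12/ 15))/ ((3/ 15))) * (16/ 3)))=2367625 * sqrt(66)/ 1194766848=0.02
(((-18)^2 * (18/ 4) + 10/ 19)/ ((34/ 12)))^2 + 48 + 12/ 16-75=110574557391/ 417316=264966.01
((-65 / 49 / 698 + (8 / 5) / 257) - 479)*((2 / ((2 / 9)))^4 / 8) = -138119901493779 / 351596560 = -392836.33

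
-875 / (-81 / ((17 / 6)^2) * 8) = 252875 / 23328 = 10.84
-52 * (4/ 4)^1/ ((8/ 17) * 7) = -221/ 14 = -15.79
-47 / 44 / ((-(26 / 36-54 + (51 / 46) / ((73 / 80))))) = -710217 / 34615702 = -0.02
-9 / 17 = -0.53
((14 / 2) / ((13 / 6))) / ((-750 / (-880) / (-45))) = -11088 / 65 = -170.58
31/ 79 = 0.39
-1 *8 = -8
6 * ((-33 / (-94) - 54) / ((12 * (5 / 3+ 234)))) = -15129 / 132916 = -0.11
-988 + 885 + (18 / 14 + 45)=-397 / 7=-56.71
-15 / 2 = -7.50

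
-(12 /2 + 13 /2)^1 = -12.50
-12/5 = -2.40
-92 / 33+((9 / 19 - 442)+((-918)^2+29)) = 528127546 / 627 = 842308.69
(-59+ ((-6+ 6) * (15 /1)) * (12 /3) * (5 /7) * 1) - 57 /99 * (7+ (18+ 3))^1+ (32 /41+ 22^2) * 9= 5801533 /1353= 4287.90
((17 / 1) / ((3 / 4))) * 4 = 272 / 3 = 90.67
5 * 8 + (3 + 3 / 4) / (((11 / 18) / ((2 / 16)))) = 7175 / 176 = 40.77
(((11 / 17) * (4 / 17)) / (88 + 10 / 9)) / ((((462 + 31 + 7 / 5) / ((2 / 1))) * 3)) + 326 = 7782641739 / 23873134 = 326.00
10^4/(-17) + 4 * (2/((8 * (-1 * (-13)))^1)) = -129983/221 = -588.16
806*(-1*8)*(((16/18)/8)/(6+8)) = -3224/63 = -51.17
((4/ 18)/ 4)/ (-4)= -1/ 72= -0.01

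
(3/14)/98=3/1372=0.00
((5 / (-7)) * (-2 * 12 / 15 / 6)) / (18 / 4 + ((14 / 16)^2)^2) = 0.04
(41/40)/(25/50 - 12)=-41/460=-0.09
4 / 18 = 2 / 9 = 0.22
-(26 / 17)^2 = -676 / 289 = -2.34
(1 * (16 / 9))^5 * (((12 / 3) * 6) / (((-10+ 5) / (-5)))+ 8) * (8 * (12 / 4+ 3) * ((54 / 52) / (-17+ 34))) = 268435456 / 161109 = 1666.17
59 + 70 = 129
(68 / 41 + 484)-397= 3635 / 41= 88.66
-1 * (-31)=31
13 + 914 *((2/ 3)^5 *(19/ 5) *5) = 558871/ 243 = 2299.88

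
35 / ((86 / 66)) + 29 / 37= 43982 / 1591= 27.64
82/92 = 41/46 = 0.89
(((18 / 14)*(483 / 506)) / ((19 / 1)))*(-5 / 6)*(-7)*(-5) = -1575 / 836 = -1.88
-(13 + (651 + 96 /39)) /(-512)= 1083 /832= 1.30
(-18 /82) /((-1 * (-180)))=-1 /820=-0.00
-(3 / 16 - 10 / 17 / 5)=-19 / 272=-0.07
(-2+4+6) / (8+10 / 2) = 8 / 13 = 0.62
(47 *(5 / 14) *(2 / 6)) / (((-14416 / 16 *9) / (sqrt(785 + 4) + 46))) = -5405 / 170289 - 235 *sqrt(789) / 340578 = -0.05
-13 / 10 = -1.30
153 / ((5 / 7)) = 1071 / 5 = 214.20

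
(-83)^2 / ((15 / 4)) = 27556 / 15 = 1837.07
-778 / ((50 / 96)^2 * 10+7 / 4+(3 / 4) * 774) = -896256 / 673877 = -1.33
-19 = -19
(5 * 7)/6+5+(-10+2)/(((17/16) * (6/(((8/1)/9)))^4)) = 195681899/18068994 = 10.83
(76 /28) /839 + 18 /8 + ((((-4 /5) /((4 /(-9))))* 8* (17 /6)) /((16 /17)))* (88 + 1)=113360741 /29365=3860.40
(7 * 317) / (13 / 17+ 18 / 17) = 37723 / 31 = 1216.87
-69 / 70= -0.99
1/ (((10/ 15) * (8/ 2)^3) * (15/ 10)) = 0.02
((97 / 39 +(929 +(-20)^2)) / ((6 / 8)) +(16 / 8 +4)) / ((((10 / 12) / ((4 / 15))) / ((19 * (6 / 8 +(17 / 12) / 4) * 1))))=11958.57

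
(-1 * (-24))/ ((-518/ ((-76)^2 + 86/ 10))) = -347076/ 1295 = -268.01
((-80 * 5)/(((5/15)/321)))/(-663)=128400/221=581.00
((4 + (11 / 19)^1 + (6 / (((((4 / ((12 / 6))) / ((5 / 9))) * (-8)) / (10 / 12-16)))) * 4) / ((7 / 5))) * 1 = 58885 / 4788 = 12.30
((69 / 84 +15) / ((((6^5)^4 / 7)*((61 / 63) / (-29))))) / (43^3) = -89929 / 7880934015439692890112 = -0.00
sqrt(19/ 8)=sqrt(38)/ 4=1.54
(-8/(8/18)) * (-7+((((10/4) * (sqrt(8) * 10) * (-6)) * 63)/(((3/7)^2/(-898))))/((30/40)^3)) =126 - 3942579200 * sqrt(2) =-5575648849.37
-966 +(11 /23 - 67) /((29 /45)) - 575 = -1096697 /667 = -1644.22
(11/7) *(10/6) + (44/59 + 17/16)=87767/19824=4.43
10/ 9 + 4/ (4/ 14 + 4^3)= 1.17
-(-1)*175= 175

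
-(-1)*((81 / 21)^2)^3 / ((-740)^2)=387420489 / 64424592400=0.01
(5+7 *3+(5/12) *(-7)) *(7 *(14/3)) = 13573/18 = 754.06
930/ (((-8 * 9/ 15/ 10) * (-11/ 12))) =2113.64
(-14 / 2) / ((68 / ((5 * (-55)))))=1925 / 68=28.31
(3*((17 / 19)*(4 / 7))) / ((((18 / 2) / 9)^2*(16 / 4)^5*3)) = 17 / 34048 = 0.00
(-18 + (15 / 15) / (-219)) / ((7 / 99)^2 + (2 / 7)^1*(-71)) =90172467 / 101572127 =0.89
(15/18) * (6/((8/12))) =15/2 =7.50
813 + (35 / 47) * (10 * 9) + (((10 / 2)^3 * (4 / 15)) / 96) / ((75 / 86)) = 4469009 / 5076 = 880.42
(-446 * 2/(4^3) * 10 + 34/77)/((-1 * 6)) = 85583/3696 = 23.16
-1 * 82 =-82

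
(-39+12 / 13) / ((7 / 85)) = -42075 / 91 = -462.36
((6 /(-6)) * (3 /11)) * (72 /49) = -216 /539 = -0.40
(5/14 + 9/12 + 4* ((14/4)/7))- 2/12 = 247/84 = 2.94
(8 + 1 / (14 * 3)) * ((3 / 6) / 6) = 337 / 504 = 0.67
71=71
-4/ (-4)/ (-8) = -1/ 8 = -0.12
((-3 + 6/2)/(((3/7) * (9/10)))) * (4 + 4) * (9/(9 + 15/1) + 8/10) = 0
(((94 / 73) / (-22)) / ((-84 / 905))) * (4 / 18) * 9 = 42535 / 33726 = 1.26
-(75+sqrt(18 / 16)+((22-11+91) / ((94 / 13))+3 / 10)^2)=-62413941 / 220900-3* sqrt(2) / 4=-283.60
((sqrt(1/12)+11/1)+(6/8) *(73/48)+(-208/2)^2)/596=sqrt(3)/3576+693001/38144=18.17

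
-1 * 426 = -426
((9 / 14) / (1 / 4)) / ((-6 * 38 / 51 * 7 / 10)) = -765 / 931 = -0.82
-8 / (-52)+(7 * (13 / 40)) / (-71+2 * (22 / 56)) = 31039 / 255580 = 0.12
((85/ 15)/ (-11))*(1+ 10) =-17/ 3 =-5.67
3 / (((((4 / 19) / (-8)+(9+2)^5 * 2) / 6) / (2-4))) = -0.00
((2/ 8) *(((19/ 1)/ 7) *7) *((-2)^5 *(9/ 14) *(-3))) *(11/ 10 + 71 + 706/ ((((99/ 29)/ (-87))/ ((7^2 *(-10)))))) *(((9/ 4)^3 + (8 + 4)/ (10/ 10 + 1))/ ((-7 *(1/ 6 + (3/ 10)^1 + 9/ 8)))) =-33901333233633/ 8404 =-4033952074.44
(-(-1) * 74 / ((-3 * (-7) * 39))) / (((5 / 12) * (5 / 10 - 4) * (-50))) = 296 / 238875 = 0.00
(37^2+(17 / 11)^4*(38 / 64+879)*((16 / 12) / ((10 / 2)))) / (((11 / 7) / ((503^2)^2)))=2131179152931201326989 / 19326120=110274548276177.59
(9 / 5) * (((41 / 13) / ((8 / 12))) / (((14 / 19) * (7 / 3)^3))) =567891 / 624260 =0.91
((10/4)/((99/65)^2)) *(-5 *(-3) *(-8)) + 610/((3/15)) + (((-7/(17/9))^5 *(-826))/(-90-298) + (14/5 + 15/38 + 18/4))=123137365459932631/85490740054170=1440.36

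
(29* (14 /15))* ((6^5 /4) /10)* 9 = 1183896 /25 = 47355.84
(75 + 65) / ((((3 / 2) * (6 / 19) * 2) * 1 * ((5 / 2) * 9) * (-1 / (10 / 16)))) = -665 / 162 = -4.10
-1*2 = -2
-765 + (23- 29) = -771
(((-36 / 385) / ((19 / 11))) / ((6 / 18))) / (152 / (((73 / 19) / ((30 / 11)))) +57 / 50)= -96360 / 64693727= -0.00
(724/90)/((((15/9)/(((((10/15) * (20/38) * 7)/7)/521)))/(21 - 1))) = 0.07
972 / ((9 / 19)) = 2052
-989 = -989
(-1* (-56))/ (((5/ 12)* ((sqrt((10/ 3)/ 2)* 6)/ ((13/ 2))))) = 728* sqrt(15)/ 25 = 112.78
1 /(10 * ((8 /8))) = 1 /10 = 0.10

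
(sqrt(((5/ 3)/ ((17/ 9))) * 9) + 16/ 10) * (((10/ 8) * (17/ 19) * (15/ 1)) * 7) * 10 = 35700/ 19 + 7875 * sqrt(255)/ 38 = 5188.25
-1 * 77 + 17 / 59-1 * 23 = -5883 / 59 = -99.71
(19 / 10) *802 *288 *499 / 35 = 1094941728 / 175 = 6256809.87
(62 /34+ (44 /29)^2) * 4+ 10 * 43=6383642 /14297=446.50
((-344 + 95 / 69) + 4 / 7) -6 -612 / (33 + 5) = -3341869 / 9177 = -364.16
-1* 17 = -17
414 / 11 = 37.64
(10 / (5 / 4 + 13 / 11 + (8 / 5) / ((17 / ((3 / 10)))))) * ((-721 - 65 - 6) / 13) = -148104000 / 598039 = -247.65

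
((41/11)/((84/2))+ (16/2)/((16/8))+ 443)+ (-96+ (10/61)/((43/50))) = 425689469/1211826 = 351.28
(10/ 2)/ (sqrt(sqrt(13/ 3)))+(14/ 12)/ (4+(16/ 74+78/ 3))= 259/ 6708+5 * 13^(3/ 4) * 3^(1/ 4)/ 13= 3.50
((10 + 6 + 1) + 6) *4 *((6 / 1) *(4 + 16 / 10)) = 15456 / 5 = 3091.20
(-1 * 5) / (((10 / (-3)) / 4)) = 6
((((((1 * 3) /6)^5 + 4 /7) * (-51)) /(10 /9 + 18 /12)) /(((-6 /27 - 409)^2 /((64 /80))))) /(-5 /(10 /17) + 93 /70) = 5019165 /640081106932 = 0.00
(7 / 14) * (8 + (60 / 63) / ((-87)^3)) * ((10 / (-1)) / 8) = -138285605 / 27657126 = -5.00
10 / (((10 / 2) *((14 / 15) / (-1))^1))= -15 / 7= -2.14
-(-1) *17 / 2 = 17 / 2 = 8.50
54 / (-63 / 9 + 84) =54 / 77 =0.70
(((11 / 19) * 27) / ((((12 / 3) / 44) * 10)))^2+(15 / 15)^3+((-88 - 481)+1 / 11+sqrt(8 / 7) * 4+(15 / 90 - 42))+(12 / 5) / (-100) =-1870981021 / 5956500+8 * sqrt(14) / 7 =-309.83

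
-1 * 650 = -650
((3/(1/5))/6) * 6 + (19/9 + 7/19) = 2989/171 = 17.48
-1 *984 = -984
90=90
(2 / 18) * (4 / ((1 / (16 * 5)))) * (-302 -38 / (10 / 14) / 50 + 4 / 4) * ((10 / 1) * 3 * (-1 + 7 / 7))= 0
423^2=178929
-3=-3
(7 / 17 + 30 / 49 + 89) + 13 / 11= 835719 / 9163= 91.21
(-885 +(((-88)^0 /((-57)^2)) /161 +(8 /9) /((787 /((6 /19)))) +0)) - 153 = -427314395015 /411671043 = -1038.00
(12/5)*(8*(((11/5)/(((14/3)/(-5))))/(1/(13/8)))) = -73.54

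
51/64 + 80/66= 4243/2112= 2.01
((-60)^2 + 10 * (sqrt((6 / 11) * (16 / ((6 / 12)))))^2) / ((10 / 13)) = 53976 / 11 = 4906.91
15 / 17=0.88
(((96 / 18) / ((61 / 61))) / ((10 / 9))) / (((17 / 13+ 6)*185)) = 312 / 87875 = 0.00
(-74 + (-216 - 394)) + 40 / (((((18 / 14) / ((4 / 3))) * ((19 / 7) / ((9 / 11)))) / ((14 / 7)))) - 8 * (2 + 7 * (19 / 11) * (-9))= 122612 / 627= 195.55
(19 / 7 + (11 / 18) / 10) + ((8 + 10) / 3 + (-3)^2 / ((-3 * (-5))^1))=11813 / 1260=9.38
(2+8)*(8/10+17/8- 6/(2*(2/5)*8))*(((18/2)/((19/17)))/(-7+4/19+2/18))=-218943/9136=-23.96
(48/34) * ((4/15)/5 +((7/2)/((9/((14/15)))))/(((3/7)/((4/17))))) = 69568/195075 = 0.36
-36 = -36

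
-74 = -74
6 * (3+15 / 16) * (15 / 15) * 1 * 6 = 567 / 4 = 141.75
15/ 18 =5/ 6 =0.83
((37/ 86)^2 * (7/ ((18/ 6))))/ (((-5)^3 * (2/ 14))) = -67081/ 2773500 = -0.02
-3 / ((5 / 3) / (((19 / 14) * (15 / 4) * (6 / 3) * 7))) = -513 / 4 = -128.25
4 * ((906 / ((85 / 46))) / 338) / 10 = 41676 / 71825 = 0.58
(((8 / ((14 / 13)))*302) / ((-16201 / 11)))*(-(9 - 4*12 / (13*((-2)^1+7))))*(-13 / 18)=-15460588 / 1701105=-9.09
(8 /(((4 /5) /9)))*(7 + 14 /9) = 770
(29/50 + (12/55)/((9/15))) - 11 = -5531/550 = -10.06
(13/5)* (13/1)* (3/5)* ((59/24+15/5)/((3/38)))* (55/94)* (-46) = -37738.36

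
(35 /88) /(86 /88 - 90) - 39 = -305561 /7834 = -39.00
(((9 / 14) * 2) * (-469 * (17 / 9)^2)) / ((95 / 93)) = -600253 / 285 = -2106.15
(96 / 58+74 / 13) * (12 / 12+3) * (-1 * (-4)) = 44320 / 377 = 117.56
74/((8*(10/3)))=111/40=2.78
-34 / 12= -17 / 6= -2.83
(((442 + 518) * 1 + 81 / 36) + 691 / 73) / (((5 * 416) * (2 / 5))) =283741 / 242944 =1.17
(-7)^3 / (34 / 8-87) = 1372 / 331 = 4.15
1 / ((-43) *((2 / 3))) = -3 / 86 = -0.03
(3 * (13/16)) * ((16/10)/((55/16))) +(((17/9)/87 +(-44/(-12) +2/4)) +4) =4014917/430650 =9.32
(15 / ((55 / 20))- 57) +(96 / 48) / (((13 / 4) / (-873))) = -84195 / 143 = -588.78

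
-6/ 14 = -3/ 7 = -0.43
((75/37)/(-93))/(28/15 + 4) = -375/100936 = -0.00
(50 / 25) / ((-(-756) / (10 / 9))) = 5 / 1701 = 0.00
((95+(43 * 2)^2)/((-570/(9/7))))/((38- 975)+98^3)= -22473/1250539150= -0.00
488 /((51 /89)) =43432 /51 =851.61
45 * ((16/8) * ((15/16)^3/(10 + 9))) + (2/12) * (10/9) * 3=1561435/350208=4.46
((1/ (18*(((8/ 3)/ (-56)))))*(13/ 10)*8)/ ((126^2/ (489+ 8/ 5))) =-31889/ 85050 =-0.37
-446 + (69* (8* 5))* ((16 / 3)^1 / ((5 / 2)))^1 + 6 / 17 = 92520 / 17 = 5442.35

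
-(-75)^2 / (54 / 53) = -33125 / 6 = -5520.83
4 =4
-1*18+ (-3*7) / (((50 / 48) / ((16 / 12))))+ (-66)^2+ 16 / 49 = 5281522 / 1225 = 4311.45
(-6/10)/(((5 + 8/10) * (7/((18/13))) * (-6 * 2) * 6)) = 3/10556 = 0.00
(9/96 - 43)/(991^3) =-1373/31143752672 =-0.00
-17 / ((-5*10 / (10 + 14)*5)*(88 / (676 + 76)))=19176 / 1375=13.95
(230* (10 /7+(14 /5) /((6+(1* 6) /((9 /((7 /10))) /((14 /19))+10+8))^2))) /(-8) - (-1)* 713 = 119647827281 /178628576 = 669.81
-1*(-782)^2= -611524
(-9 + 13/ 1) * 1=4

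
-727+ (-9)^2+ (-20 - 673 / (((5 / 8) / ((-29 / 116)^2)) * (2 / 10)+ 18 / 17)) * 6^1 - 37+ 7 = -55019 / 26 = -2116.12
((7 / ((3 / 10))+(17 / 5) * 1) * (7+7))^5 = 5576504300954585824 / 759375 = 7343544758458.71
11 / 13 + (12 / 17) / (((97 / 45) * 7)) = 133993 / 150059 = 0.89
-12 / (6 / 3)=-6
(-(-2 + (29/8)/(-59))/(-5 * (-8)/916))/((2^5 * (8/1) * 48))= 222817/57999360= 0.00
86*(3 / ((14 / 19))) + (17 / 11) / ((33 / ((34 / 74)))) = 32921404 / 94017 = 350.16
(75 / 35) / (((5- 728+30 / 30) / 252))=-270 / 361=-0.75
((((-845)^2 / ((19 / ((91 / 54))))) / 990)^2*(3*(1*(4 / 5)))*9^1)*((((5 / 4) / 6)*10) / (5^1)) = 168876652515025 / 4585456656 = 36828.75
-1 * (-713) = 713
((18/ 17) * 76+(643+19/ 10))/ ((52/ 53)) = 6535589/ 8840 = 739.32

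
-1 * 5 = -5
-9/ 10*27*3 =-729/ 10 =-72.90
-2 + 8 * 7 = 54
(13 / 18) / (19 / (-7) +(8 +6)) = 91 / 1422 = 0.06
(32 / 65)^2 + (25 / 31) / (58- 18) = 275077 / 1047800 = 0.26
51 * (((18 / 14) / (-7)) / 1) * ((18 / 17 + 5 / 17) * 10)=-6210 / 49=-126.73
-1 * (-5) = 5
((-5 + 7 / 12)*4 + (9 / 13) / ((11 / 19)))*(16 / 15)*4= -452224 / 6435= -70.28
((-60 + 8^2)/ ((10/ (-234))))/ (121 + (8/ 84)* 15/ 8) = -112/ 145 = -0.77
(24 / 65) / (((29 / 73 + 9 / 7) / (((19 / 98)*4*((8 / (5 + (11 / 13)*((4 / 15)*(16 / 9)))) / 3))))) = 1198368 / 14265895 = 0.08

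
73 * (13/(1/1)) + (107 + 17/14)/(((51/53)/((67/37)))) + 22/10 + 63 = 53621501/44030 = 1217.84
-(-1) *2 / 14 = 1 / 7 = 0.14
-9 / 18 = -0.50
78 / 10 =39 / 5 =7.80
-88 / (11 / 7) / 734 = -28 / 367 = -0.08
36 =36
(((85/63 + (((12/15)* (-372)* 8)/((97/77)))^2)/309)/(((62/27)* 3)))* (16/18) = 211722976843828/141952877325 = 1491.50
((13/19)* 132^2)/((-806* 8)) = -1089/589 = -1.85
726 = 726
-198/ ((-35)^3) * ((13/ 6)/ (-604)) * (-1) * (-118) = -0.00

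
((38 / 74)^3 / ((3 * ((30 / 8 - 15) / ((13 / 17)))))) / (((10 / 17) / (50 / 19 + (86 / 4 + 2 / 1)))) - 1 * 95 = -1084261258 / 11396925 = -95.14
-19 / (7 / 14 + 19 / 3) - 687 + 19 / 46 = -1300147 / 1886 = -689.37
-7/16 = -0.44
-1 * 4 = -4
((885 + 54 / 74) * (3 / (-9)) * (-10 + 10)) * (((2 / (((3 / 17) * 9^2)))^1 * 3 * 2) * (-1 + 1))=0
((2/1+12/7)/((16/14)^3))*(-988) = -157339/64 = -2458.42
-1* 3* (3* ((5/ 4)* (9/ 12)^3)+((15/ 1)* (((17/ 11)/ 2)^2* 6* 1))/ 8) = -771255/ 30976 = -24.90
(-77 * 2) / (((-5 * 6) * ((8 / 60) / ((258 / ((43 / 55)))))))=12705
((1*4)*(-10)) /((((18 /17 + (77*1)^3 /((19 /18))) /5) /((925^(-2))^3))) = -323 /437537283362440136718750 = -0.00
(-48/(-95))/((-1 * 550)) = -24/26125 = -0.00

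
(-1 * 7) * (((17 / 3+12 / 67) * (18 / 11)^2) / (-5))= 177660 / 8107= 21.91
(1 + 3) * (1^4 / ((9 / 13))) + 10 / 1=142 / 9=15.78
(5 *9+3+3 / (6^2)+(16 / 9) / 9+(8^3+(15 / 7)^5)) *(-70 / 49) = -16485145085 / 19059138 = -864.95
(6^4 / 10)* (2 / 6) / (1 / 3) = 648 / 5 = 129.60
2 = 2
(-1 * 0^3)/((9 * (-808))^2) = 0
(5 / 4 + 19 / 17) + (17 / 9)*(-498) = -191413 / 204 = -938.30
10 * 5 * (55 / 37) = 2750 / 37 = 74.32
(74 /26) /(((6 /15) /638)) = 59015 /13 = 4539.62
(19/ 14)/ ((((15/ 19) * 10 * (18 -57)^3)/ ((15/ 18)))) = -361/ 149483880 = -0.00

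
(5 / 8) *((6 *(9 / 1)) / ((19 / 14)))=945 / 38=24.87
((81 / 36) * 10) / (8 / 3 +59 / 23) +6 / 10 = 17691 / 3610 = 4.90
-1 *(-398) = 398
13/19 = 0.68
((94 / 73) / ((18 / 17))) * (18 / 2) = 799 / 73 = 10.95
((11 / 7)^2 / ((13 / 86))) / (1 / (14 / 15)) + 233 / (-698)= 14208731 / 952770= 14.91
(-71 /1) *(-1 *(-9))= -639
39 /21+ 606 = 4255 /7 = 607.86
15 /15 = 1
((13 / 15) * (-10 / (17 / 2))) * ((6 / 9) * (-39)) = 1352 / 51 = 26.51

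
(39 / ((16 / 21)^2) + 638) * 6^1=4231.10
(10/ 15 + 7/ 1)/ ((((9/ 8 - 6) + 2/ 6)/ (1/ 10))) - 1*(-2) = 998/ 545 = 1.83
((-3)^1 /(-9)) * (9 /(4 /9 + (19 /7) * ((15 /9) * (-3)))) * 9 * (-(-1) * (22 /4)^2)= -205821 /3308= -62.22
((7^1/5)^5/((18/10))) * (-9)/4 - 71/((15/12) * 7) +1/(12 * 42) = -14.84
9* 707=6363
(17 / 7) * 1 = 17 / 7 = 2.43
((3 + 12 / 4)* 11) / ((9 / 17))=374 / 3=124.67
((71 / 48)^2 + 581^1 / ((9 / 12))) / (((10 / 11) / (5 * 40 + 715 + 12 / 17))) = 102164160967 / 130560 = 782507.36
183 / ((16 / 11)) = 2013 / 16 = 125.81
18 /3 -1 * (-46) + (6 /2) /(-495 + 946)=23455 /451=52.01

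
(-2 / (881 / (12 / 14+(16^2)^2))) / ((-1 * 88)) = 229379 / 135674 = 1.69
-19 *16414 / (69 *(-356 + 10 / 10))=311866 / 24495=12.73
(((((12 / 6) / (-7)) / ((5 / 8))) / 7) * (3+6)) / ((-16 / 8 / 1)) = 72 / 245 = 0.29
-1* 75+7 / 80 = -5993 / 80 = -74.91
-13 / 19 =-0.68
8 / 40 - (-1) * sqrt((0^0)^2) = 6 / 5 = 1.20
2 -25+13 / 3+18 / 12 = -103 / 6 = -17.17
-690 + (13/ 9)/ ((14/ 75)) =-28655/ 42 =-682.26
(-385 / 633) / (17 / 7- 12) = 2695 / 42411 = 0.06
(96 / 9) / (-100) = -0.11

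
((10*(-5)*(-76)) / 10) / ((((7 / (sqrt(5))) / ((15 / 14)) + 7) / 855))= 365512500 / 6503 - 9747000*sqrt(5) / 929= 32746.09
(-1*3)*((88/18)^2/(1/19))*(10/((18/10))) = -1839200/243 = -7568.72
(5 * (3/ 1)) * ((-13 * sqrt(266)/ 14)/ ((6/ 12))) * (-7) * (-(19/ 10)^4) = -5082519 * sqrt(266)/ 2000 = -41446.69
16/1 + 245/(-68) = 12.40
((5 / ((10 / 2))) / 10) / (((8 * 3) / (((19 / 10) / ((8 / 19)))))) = 361 / 19200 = 0.02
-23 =-23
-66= -66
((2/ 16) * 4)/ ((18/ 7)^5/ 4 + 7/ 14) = 16807/ 961591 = 0.02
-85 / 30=-17 / 6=-2.83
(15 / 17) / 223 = 15 / 3791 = 0.00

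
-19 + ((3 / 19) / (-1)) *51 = -514 / 19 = -27.05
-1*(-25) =25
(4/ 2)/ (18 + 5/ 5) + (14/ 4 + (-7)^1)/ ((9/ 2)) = -115/ 171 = -0.67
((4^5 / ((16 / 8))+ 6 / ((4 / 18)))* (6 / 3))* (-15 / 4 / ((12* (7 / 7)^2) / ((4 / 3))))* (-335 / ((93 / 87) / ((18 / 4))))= 78545775 / 124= 633433.67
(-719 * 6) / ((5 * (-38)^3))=2157 / 137180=0.02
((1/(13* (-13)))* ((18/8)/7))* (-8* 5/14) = 45/8281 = 0.01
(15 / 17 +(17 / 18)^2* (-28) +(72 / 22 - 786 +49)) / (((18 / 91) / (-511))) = 533771168203 / 272646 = 1957744.36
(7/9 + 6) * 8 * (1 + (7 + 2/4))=460.89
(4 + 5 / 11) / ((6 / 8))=196 / 33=5.94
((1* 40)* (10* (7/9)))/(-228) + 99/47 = 17887/24111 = 0.74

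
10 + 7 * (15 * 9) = 955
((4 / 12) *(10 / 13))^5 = 100000 / 90224199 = 0.00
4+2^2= 8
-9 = -9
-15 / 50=-3 / 10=-0.30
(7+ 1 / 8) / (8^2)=57 / 512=0.11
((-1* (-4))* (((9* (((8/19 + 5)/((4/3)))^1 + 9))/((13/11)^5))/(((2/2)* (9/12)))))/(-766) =-959541858/2701899161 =-0.36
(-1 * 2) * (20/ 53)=-40/ 53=-0.75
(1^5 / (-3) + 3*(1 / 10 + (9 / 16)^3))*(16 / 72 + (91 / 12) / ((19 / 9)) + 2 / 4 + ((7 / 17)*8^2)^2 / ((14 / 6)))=1835817141731 / 12145213440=151.16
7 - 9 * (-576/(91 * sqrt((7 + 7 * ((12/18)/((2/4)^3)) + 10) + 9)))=14.16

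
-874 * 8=-6992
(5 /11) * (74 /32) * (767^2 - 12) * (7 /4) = 761818715 /704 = 1082128.86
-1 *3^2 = -9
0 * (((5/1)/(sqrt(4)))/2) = 0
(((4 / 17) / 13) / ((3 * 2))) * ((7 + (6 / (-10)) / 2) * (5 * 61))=4087 / 663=6.16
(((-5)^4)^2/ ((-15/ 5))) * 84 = -10937500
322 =322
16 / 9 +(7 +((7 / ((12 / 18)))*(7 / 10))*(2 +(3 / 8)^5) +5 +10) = 227272657 / 5898240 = 38.53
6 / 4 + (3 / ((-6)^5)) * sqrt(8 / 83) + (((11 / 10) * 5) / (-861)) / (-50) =129161 / 86100 -sqrt(166) / 107568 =1.50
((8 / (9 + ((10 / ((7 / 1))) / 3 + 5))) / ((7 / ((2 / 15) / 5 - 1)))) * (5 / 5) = -73 / 950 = -0.08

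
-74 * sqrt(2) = -104.65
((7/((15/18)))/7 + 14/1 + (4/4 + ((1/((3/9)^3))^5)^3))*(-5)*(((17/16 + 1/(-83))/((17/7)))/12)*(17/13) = -3005089956194676152854905/4316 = -696267367051593177213.83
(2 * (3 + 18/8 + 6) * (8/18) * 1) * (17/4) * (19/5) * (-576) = -93024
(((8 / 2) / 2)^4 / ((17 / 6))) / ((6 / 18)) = 288 / 17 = 16.94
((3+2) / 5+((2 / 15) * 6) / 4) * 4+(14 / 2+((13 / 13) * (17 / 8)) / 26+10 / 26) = 12.27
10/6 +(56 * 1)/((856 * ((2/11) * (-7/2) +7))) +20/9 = 37549/9630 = 3.90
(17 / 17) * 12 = 12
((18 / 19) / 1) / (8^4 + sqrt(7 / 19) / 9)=5971968 / 25820135417 -162 * sqrt(133) / 490582572923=0.00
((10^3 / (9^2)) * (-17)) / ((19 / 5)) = -85000 / 1539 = -55.23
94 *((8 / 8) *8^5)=3080192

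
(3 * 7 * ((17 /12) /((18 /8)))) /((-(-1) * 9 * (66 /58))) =3451 /2673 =1.29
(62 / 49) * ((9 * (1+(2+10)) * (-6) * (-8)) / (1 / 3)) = 1044576 / 49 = 21317.88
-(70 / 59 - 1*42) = 2408 / 59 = 40.81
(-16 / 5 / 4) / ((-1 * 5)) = 4 / 25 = 0.16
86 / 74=43 / 37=1.16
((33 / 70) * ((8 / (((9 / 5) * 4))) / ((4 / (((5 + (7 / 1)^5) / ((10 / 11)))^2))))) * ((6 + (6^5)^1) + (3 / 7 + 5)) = 427235858991216 / 1225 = 348763966523.44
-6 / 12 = -1 / 2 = -0.50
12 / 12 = 1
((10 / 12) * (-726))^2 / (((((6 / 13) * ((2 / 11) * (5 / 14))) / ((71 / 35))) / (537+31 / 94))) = 7508166537157 / 564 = 13312352016.24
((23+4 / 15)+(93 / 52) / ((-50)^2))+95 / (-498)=248996719 / 10790000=23.08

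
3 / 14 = 0.21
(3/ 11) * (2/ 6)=1/ 11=0.09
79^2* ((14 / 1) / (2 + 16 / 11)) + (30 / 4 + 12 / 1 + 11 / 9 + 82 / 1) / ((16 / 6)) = 25330.99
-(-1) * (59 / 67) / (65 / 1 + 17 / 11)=0.01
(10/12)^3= 125/216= 0.58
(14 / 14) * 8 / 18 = 4 / 9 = 0.44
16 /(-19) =-16 /19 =-0.84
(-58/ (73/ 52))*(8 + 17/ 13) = -28072/ 73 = -384.55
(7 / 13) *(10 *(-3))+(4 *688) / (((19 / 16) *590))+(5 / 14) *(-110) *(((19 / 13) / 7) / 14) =-640403737 / 49985390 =-12.81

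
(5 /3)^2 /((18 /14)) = 175 /81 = 2.16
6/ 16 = 3/ 8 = 0.38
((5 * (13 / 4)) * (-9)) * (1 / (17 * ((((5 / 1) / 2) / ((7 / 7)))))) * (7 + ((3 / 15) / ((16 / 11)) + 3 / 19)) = -1297413 / 51680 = -25.10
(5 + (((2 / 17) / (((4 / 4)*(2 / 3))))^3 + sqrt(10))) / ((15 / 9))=3*sqrt(10) / 5 + 73776 / 24565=4.90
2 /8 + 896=896.25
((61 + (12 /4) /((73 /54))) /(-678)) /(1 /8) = -18460 /24747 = -0.75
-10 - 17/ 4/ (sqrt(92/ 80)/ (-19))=65.30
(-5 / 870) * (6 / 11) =-1 / 319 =-0.00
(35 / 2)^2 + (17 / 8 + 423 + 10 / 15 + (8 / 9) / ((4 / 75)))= 17969 / 24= 748.71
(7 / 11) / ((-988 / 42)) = -147 / 5434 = -0.03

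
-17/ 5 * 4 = -13.60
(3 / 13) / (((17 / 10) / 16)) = 480 / 221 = 2.17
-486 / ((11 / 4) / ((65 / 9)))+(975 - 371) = -7396 / 11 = -672.36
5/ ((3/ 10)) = 16.67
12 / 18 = 2 / 3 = 0.67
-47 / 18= -2.61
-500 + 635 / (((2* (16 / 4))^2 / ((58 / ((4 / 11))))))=138565 / 128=1082.54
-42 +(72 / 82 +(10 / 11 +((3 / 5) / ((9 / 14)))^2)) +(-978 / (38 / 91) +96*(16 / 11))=-2241.76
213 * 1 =213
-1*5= -5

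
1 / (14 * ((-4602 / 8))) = -2 / 16107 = -0.00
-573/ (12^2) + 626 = 29857/ 48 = 622.02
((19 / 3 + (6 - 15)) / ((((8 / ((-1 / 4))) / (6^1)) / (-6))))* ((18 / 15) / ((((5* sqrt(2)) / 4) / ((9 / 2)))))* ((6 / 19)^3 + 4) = -4479624* sqrt(2) / 171475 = -36.95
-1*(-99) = 99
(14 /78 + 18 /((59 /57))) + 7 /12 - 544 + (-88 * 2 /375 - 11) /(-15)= -9061615157 /17257500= -525.08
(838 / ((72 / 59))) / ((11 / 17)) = 420257 / 396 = 1061.26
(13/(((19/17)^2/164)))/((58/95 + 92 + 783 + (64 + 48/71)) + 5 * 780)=218732540/620306927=0.35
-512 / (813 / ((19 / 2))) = -4864 / 813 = -5.98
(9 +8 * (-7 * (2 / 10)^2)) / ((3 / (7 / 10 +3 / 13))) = 1573 / 750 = 2.10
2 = 2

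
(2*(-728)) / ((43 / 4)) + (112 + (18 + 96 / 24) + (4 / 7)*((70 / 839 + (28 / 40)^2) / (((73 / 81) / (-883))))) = -21232768747 / 65840525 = -322.49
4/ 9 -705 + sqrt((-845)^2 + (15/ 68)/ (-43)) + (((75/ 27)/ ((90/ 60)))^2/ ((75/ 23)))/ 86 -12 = -67384451/ 94041 + sqrt(1526188441135)/ 1462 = 128.46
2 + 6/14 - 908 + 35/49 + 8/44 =-69660/77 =-904.68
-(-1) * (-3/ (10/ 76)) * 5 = -114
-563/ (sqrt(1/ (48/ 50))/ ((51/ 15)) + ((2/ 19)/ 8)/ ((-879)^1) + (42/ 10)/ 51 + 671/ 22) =-555164726390168460/ 30153817980595819 + 2224646559142500 * sqrt(6)/ 30153817980595819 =-18.23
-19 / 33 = -0.58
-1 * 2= -2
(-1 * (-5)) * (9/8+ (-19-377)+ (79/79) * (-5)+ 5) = -15795/8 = -1974.38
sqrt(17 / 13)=sqrt(221) / 13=1.14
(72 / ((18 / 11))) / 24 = 11 / 6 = 1.83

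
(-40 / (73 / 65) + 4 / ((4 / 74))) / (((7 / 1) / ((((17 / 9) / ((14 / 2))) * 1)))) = 15878 / 10731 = 1.48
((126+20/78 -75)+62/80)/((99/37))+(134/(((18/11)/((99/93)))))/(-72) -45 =-215723/8060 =-26.76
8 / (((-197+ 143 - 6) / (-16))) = 32 / 15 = 2.13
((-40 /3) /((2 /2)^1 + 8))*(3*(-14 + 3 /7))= 3800 /63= 60.32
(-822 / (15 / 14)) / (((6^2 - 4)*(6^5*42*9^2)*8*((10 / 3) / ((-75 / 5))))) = 137 / 268738560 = 0.00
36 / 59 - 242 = -14242 / 59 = -241.39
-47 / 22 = -2.14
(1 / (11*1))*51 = 51 / 11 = 4.64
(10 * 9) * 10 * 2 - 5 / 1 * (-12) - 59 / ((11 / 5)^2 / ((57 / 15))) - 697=135118 / 121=1116.68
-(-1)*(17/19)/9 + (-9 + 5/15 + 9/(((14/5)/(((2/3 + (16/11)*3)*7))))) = 104.61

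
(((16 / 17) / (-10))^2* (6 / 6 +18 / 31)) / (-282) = -1568 / 31580475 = -0.00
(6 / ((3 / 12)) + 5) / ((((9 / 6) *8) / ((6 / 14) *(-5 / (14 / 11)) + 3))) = 1247 / 392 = 3.18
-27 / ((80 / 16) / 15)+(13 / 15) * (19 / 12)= -14333 / 180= -79.63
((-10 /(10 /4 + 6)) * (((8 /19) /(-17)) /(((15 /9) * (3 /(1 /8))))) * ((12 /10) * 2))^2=2304 /753777025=0.00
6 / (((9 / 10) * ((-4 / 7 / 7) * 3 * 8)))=-245 / 72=-3.40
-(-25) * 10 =250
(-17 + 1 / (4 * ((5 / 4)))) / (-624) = 0.03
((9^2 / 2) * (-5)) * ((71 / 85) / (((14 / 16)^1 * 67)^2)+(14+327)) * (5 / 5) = -516421504449 / 7478674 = -69052.55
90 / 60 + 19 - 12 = 17 / 2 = 8.50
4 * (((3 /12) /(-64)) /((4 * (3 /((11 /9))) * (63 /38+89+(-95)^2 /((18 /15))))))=-209 /999601920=-0.00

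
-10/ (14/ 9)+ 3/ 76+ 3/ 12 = -1633/ 266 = -6.14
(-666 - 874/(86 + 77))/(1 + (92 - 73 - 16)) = -27358/163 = -167.84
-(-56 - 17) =73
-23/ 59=-0.39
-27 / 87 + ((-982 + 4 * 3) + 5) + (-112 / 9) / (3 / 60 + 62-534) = -2378053334 / 2463579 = -965.28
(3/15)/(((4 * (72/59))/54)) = 177/80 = 2.21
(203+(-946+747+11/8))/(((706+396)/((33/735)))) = 473/2159920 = 0.00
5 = 5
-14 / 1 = -14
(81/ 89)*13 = 1053/ 89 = 11.83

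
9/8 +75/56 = 69/28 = 2.46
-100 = -100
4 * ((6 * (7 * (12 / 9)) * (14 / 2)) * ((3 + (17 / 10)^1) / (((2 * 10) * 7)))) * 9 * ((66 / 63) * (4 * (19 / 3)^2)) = 79631.79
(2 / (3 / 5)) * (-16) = -160 / 3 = -53.33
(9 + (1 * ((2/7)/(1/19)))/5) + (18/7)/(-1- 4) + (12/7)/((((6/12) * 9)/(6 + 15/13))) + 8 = 1847/91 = 20.30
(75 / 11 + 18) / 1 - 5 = 218 / 11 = 19.82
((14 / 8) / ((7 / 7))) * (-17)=-119 / 4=-29.75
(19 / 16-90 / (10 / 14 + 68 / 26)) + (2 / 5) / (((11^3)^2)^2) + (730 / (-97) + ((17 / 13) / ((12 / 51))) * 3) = -533853963726213900773 / 31977070119005062480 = -16.69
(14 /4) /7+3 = 3.50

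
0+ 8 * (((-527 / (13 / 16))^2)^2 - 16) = 40440114673891200 / 28561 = 1415920824687.20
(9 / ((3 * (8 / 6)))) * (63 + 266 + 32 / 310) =459099 / 620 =740.48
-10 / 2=-5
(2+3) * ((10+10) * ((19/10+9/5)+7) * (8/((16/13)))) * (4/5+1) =12519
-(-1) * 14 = 14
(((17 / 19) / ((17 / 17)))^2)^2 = 83521 / 130321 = 0.64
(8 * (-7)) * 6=-336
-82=-82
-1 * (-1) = 1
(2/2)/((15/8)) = 8/15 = 0.53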